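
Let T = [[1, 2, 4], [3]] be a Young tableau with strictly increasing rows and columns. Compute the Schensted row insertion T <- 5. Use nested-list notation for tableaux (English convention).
[[1, 2, 4, 5], [3]]

5 is larger than every entry of row 1, so it is appended to row 1. The new tableau is [[1, 2, 4, 5], [3]].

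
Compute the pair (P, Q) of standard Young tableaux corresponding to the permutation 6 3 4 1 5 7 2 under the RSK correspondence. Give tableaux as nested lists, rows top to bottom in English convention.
Insert each entry of the permutation into P by Schensted row insertion, recording in Q the position of each new cell.

Insert 6: appended to row 1. P = [[6]].
Insert 3: 3 bumps 6 from row 1; 6 starts row 2. P = [[3], [6]].
Insert 4: appended to row 1. P = [[3, 4], [6]].
Insert 1: 1 bumps 3 from row 1; 3 bumps 6 from row 2; 6 starts row 3. P = [[1, 4], [3], [6]].
Insert 5: appended to row 1. P = [[1, 4, 5], [3], [6]].
Insert 7: appended to row 1. P = [[1, 4, 5, 7], [3], [6]].
Insert 2: 2 bumps 4 from row 1; 4 appends to row 2. P = [[1, 2, 5, 7], [3, 4], [6]].

So P = [[1, 2, 5, 7], [3, 4], [6]], Q = [[1, 3, 5, 6], [2, 7], [4]].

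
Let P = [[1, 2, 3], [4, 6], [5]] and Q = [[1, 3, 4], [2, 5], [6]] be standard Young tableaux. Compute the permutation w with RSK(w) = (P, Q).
5 1 2 6 4 3

Reverse the RSK construction: for i from n down to 1, find the cell of Q containing i, remove the entry at that cell from P, and reverse-bump it up through P; the value ejected from row 1 is w(i).

Step i=6: Q has 6 at row 3, column 1; remove 5 from row 3 of P and reverse-bump: 5 enters row 2 and ejects 4; 4 enters row 1 and ejects 3. So w(6) = 3. P is now [[1, 2, 4], [5, 6]].
Step i=5: Q has 5 at row 2, column 2; remove 6 from row 2 of P and reverse-bump: 6 enters row 1 and ejects 4. So w(5) = 4. P is now [[1, 2, 6], [5]].
Step i=4: Q has 4 at row 1, column 3; remove that cell from P, ejecting 6. So w(4) = 6. P is now [[1, 2], [5]].
Step i=3: Q has 3 at row 1, column 2; remove that cell from P, ejecting 2. So w(3) = 2. P is now [[1], [5]].
Step i=2: Q has 2 at row 2, column 1; remove 5 from row 2 of P and reverse-bump: 5 enters row 1 and ejects 1. So w(2) = 1. P is now [[5]].
Step i=1: Q has 1 at row 1, column 1; remove that cell from P, ejecting 5. So w(1) = 5. P is now [].

So w = 5 1 2 6 4 3.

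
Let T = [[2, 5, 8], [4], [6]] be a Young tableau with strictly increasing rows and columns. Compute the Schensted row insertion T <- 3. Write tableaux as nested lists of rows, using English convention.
In row 1, 3 replaces 5 (the leftmost entry greater than 3); 5 is bumped to row 2. 5 is appended to row 2. The new tableau is [[2, 3, 8], [4, 5], [6]].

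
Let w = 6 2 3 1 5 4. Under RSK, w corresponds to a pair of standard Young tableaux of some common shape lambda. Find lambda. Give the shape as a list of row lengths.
RSK row insertion gives P = [[1, 3, 4], [2, 5], [6]], which has shape [3, 2, 1].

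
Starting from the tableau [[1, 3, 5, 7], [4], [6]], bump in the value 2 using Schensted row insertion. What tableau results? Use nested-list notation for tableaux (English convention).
[[1, 2, 5, 7], [3], [4], [6]]

In row 1, 2 replaces 3 (the leftmost entry greater than 2); 3 is bumped to row 2. In row 2, 3 replaces 4 (the leftmost entry greater than 3); 4 is bumped to row 3. In row 3, 4 replaces 6 (the leftmost entry greater than 4); 6 is bumped to row 4. 6 starts a new row 4. The new tableau is [[1, 2, 5, 7], [3], [4], [6]].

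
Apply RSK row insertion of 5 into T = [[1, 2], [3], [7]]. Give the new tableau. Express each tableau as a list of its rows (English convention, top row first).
5 is larger than every entry of row 1, so it is appended to row 1. The new tableau is [[1, 2, 5], [3], [7]].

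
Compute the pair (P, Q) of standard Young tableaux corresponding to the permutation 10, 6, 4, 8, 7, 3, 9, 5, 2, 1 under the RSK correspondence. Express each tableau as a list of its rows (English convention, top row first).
Insert each entry of the permutation into P by Schensted row insertion, recording in Q the position of each new cell.

Insert 10: appended to row 1. P = [[10]].
Insert 6: 6 bumps 10 from row 1; 10 starts row 2. P = [[6], [10]].
Insert 4: 4 bumps 6 from row 1; 6 bumps 10 from row 2; 10 starts row 3. P = [[4], [6], [10]].
Insert 8: appended to row 1. P = [[4, 8], [6], [10]].
Insert 7: 7 bumps 8 from row 1; 8 appends to row 2. P = [[4, 7], [6, 8], [10]].
Insert 3: 3 bumps 4 from row 1; 4 bumps 6 from row 2; 6 bumps 10 from row 3; 10 starts row 4. P = [[3, 7], [4, 8], [6], [10]].
Insert 9: appended to row 1. P = [[3, 7, 9], [4, 8], [6], [10]].
Insert 5: 5 bumps 7 from row 1; 7 bumps 8 from row 2; 8 appends to row 3. P = [[3, 5, 9], [4, 7], [6, 8], [10]].
Insert 2: 2 bumps 3 from row 1; 3 bumps 4 from row 2; 4 bumps 6 from row 3; 6 bumps 10 from row 4; 10 starts row 5. P = [[2, 5, 9], [3, 7], [4, 8], [6], [10]].
Insert 1: 1 bumps 2 from row 1; 2 bumps 3 from row 2; 3 bumps 4 from row 3; 4 bumps 6 from row 4; 6 bumps 10 from row 5; 10 starts row 6. P = [[1, 5, 9], [2, 7], [3, 8], [4], [6], [10]].

So P = [[1, 5, 9], [2, 7], [3, 8], [4], [6], [10]], Q = [[1, 4, 7], [2, 5], [3, 8], [6], [9], [10]].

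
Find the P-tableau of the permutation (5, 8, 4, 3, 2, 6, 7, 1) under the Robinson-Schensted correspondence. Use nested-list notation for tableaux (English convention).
Insert 5: appended to row 1. P = [[5]].
Insert 8: appended to row 1. P = [[5, 8]].
Insert 4: 4 bumps 5 from row 1; 5 starts row 2. P = [[4, 8], [5]].
Insert 3: 3 bumps 4 from row 1; 4 bumps 5 from row 2; 5 starts row 3. P = [[3, 8], [4], [5]].
Insert 2: 2 bumps 3 from row 1; 3 bumps 4 from row 2; 4 bumps 5 from row 3; 5 starts row 4. P = [[2, 8], [3], [4], [5]].
Insert 6: 6 bumps 8 from row 1; 8 appends to row 2. P = [[2, 6], [3, 8], [4], [5]].
Insert 7: appended to row 1. P = [[2, 6, 7], [3, 8], [4], [5]].
Insert 1: 1 bumps 2 from row 1; 2 bumps 3 from row 2; 3 bumps 4 from row 3; 4 bumps 5 from row 4; 5 starts row 5. P = [[1, 6, 7], [2, 8], [3], [4], [5]].

So P = [[1, 6, 7], [2, 8], [3], [4], [5]].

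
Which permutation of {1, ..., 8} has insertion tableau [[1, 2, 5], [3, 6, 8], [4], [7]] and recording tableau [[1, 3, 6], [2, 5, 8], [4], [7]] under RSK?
7 4 6 1 3 8 2 5

Reverse the RSK construction: for i from n down to 1, find the cell of Q containing i, remove the entry at that cell from P, and reverse-bump it up through P; the value ejected from row 1 is w(i).

Step i=8: Q has 8 at row 2, column 3; remove 8 from row 2 of P and reverse-bump: 8 enters row 1 and ejects 5. So w(8) = 5. P is now [[1, 2, 8], [3, 6], [4], [7]].
Step i=7: Q has 7 at row 4, column 1; remove 7 from row 4 of P and reverse-bump: 7 enters row 3 and ejects 4; 4 enters row 2 and ejects 3; 3 enters row 1 and ejects 2. So w(7) = 2. P is now [[1, 3, 8], [4, 6], [7]].
Step i=6: Q has 6 at row 1, column 3; remove that cell from P, ejecting 8. So w(6) = 8. P is now [[1, 3], [4, 6], [7]].
Step i=5: Q has 5 at row 2, column 2; remove 6 from row 2 of P and reverse-bump: 6 enters row 1 and ejects 3. So w(5) = 3. P is now [[1, 6], [4], [7]].
Step i=4: Q has 4 at row 3, column 1; remove 7 from row 3 of P and reverse-bump: 7 enters row 2 and ejects 4; 4 enters row 1 and ejects 1. So w(4) = 1. P is now [[4, 6], [7]].
Step i=3: Q has 3 at row 1, column 2; remove that cell from P, ejecting 6. So w(3) = 6. P is now [[4], [7]].
Step i=2: Q has 2 at row 2, column 1; remove 7 from row 2 of P and reverse-bump: 7 enters row 1 and ejects 4. So w(2) = 4. P is now [[7]].
Step i=1: Q has 1 at row 1, column 1; remove that cell from P, ejecting 7. So w(1) = 7. P is now [].

So w = 7 4 6 1 3 8 2 5.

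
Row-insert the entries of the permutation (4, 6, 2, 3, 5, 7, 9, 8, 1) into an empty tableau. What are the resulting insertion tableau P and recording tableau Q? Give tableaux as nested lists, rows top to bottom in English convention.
Insert each entry of the permutation into P by Schensted row insertion, recording in Q the position of each new cell.

Insert 4: appended to row 1. P = [[4]].
Insert 6: appended to row 1. P = [[4, 6]].
Insert 2: 2 bumps 4 from row 1; 4 starts row 2. P = [[2, 6], [4]].
Insert 3: 3 bumps 6 from row 1; 6 appends to row 2. P = [[2, 3], [4, 6]].
Insert 5: appended to row 1. P = [[2, 3, 5], [4, 6]].
Insert 7: appended to row 1. P = [[2, 3, 5, 7], [4, 6]].
Insert 9: appended to row 1. P = [[2, 3, 5, 7, 9], [4, 6]].
Insert 8: 8 bumps 9 from row 1; 9 appends to row 2. P = [[2, 3, 5, 7, 8], [4, 6, 9]].
Insert 1: 1 bumps 2 from row 1; 2 bumps 4 from row 2; 4 starts row 3. P = [[1, 3, 5, 7, 8], [2, 6, 9], [4]].

So P = [[1, 3, 5, 7, 8], [2, 6, 9], [4]], Q = [[1, 2, 5, 6, 7], [3, 4, 8], [9]].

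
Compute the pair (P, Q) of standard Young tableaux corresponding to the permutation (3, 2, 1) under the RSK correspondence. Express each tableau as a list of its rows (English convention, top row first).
P = [[1], [2], [3]], Q = [[1], [2], [3]]

Insert each entry of the permutation into P by Schensted row insertion, recording in Q the position of each new cell.

Insert 3: appended to row 1. P = [[3]].
Insert 2: 2 bumps 3 from row 1; 3 starts row 2. P = [[2], [3]].
Insert 1: 1 bumps 2 from row 1; 2 bumps 3 from row 2; 3 starts row 3. P = [[1], [2], [3]].

So P = [[1], [2], [3]], Q = [[1], [2], [3]].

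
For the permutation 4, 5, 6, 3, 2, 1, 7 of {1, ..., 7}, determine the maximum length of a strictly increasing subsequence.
4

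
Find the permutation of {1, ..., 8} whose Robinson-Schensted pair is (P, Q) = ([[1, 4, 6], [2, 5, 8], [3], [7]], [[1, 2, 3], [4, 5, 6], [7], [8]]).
3 7 8 2 5 6 4 1

Reverse the RSK construction: for i from n down to 1, find the cell of Q containing i, remove the entry at that cell from P, and reverse-bump it up through P; the value ejected from row 1 is w(i).

Step i=8: Q has 8 at row 4, column 1; remove 7 from row 4 of P and reverse-bump: 7 enters row 3 and ejects 3; 3 enters row 2 and ejects 2; 2 enters row 1 and ejects 1. So w(8) = 1. P is now [[2, 4, 6], [3, 5, 8], [7]].
Step i=7: Q has 7 at row 3, column 1; remove 7 from row 3 of P and reverse-bump: 7 enters row 2 and ejects 5; 5 enters row 1 and ejects 4. So w(7) = 4. P is now [[2, 5, 6], [3, 7, 8]].
Step i=6: Q has 6 at row 2, column 3; remove 8 from row 2 of P and reverse-bump: 8 enters row 1 and ejects 6. So w(6) = 6. P is now [[2, 5, 8], [3, 7]].
Step i=5: Q has 5 at row 2, column 2; remove 7 from row 2 of P and reverse-bump: 7 enters row 1 and ejects 5. So w(5) = 5. P is now [[2, 7, 8], [3]].
Step i=4: Q has 4 at row 2, column 1; remove 3 from row 2 of P and reverse-bump: 3 enters row 1 and ejects 2. So w(4) = 2. P is now [[3, 7, 8]].
Step i=3: Q has 3 at row 1, column 3; remove that cell from P, ejecting 8. So w(3) = 8. P is now [[3, 7]].
Step i=2: Q has 2 at row 1, column 2; remove that cell from P, ejecting 7. So w(2) = 7. P is now [[3]].
Step i=1: Q has 1 at row 1, column 1; remove that cell from P, ejecting 3. So w(1) = 3. P is now [].

So w = 3 7 8 2 5 6 4 1.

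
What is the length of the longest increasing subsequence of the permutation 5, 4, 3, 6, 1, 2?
2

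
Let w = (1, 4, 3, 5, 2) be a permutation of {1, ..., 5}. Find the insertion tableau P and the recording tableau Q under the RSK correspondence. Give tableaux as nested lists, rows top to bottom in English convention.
P = [[1, 2, 5], [3], [4]], Q = [[1, 2, 4], [3], [5]]

Insert each entry of the permutation into P by Schensted row insertion, recording in Q the position of each new cell.

Insert 1: appended to row 1. P = [[1]].
Insert 4: appended to row 1. P = [[1, 4]].
Insert 3: 3 bumps 4 from row 1; 4 starts row 2. P = [[1, 3], [4]].
Insert 5: appended to row 1. P = [[1, 3, 5], [4]].
Insert 2: 2 bumps 3 from row 1; 3 bumps 4 from row 2; 4 starts row 3. P = [[1, 2, 5], [3], [4]].

So P = [[1, 2, 5], [3], [4]], Q = [[1, 2, 4], [3], [5]].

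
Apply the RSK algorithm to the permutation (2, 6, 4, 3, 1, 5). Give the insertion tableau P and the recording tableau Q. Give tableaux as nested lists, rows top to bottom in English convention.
Insert each entry of the permutation into P by Schensted row insertion, recording in Q the position of each new cell.

After inserting 2: P = [[2]].
After inserting 6: P = [[2, 6]].
After inserting 4: P = [[2, 4], [6]].
After inserting 3: P = [[2, 3], [4], [6]].
After inserting 1: P = [[1, 3], [2], [4], [6]].
After inserting 5: P = [[1, 3, 5], [2], [4], [6]].

So P = [[1, 3, 5], [2], [4], [6]], Q = [[1, 2, 6], [3], [4], [5]].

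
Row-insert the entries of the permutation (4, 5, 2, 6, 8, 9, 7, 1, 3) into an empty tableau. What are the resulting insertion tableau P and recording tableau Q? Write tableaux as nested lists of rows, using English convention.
P = [[1, 3, 6, 7, 9], [2, 5], [4, 8]], Q = [[1, 2, 4, 5, 6], [3, 7], [8, 9]]

Insert each entry of the permutation into P by Schensted row insertion, recording in Q the position of each new cell.

Insert 4: appended to row 1. P = [[4]].
Insert 5: appended to row 1. P = [[4, 5]].
Insert 2: 2 bumps 4 from row 1; 4 starts row 2. P = [[2, 5], [4]].
Insert 6: appended to row 1. P = [[2, 5, 6], [4]].
Insert 8: appended to row 1. P = [[2, 5, 6, 8], [4]].
Insert 9: appended to row 1. P = [[2, 5, 6, 8, 9], [4]].
Insert 7: 7 bumps 8 from row 1; 8 appends to row 2. P = [[2, 5, 6, 7, 9], [4, 8]].
Insert 1: 1 bumps 2 from row 1; 2 bumps 4 from row 2; 4 starts row 3. P = [[1, 5, 6, 7, 9], [2, 8], [4]].
Insert 3: 3 bumps 5 from row 1; 5 bumps 8 from row 2; 8 appends to row 3. P = [[1, 3, 6, 7, 9], [2, 5], [4, 8]].

So P = [[1, 3, 6, 7, 9], [2, 5], [4, 8]], Q = [[1, 2, 4, 5, 6], [3, 7], [8, 9]].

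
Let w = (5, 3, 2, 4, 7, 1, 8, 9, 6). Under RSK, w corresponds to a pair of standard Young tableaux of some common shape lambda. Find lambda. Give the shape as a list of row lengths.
[5, 2, 1, 1]

RSK row insertion gives P = [[1, 4, 6, 8, 9], [2, 7], [3], [5]], which has shape [5, 2, 1, 1].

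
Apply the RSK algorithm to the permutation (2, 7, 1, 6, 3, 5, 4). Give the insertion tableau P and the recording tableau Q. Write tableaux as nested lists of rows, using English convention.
Insert each entry of the permutation into P by Schensted row insertion, recording in Q the position of each new cell.

Insert 2: appended to row 1. P = [[2]].
Insert 7: appended to row 1. P = [[2, 7]].
Insert 1: 1 bumps 2 from row 1; 2 starts row 2. P = [[1, 7], [2]].
Insert 6: 6 bumps 7 from row 1; 7 appends to row 2. P = [[1, 6], [2, 7]].
Insert 3: 3 bumps 6 from row 1; 6 bumps 7 from row 2; 7 starts row 3. P = [[1, 3], [2, 6], [7]].
Insert 5: appended to row 1. P = [[1, 3, 5], [2, 6], [7]].
Insert 4: 4 bumps 5 from row 1; 5 bumps 6 from row 2; 6 bumps 7 from row 3; 7 starts row 4. P = [[1, 3, 4], [2, 5], [6], [7]].

So P = [[1, 3, 4], [2, 5], [6], [7]], Q = [[1, 2, 6], [3, 4], [5], [7]].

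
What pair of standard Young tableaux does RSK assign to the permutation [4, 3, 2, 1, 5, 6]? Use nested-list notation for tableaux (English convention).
Insert each entry of the permutation into P by Schensted row insertion, recording in Q the position of each new cell.

Insert 4: appended to row 1. P = [[4]].
Insert 3: 3 bumps 4 from row 1; 4 starts row 2. P = [[3], [4]].
Insert 2: 2 bumps 3 from row 1; 3 bumps 4 from row 2; 4 starts row 3. P = [[2], [3], [4]].
Insert 1: 1 bumps 2 from row 1; 2 bumps 3 from row 2; 3 bumps 4 from row 3; 4 starts row 4. P = [[1], [2], [3], [4]].
Insert 5: appended to row 1. P = [[1, 5], [2], [3], [4]].
Insert 6: appended to row 1. P = [[1, 5, 6], [2], [3], [4]].

So P = [[1, 5, 6], [2], [3], [4]], Q = [[1, 5, 6], [2], [3], [4]].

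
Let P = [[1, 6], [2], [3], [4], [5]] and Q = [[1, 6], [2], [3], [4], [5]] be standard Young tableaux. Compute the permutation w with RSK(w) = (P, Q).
Reverse the RSK construction: for i from n down to 1, find the cell of Q containing i, remove the entry at that cell from P, and reverse-bump it up through P; the value ejected from row 1 is w(i).

Step i=6: Q has 6 at row 1, column 2; remove that cell from P, ejecting 6. So w(6) = 6. P is now [[1], [2], [3], [4], [5]].
Step i=5: Q has 5 at row 5, column 1; remove 5 from row 5 of P and reverse-bump: 5 enters row 4 and ejects 4; 4 enters row 3 and ejects 3; 3 enters row 2 and ejects 2; 2 enters row 1 and ejects 1. So w(5) = 1. P is now [[2], [3], [4], [5]].
Step i=4: Q has 4 at row 4, column 1; remove 5 from row 4 of P and reverse-bump: 5 enters row 3 and ejects 4; 4 enters row 2 and ejects 3; 3 enters row 1 and ejects 2. So w(4) = 2. P is now [[3], [4], [5]].
Step i=3: Q has 3 at row 3, column 1; remove 5 from row 3 of P and reverse-bump: 5 enters row 2 and ejects 4; 4 enters row 1 and ejects 3. So w(3) = 3. P is now [[4], [5]].
Step i=2: Q has 2 at row 2, column 1; remove 5 from row 2 of P and reverse-bump: 5 enters row 1 and ejects 4. So w(2) = 4. P is now [[5]].
Step i=1: Q has 1 at row 1, column 1; remove that cell from P, ejecting 5. So w(1) = 5. P is now [].

So w = 5 4 3 2 1 6.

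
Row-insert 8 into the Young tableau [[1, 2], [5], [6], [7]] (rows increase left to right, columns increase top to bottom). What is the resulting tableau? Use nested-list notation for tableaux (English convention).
8 is larger than every entry of row 1, so it is appended to row 1. The new tableau is [[1, 2, 8], [5], [6], [7]].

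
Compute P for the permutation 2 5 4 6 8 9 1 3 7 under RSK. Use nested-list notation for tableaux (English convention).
P = [[1, 3, 6, 7, 9], [2, 4, 8], [5]]

Insert 2: appended to row 1. P = [[2]].
Insert 5: appended to row 1. P = [[2, 5]].
Insert 4: 4 bumps 5 from row 1; 5 starts row 2. P = [[2, 4], [5]].
Insert 6: appended to row 1. P = [[2, 4, 6], [5]].
Insert 8: appended to row 1. P = [[2, 4, 6, 8], [5]].
Insert 9: appended to row 1. P = [[2, 4, 6, 8, 9], [5]].
Insert 1: 1 bumps 2 from row 1; 2 bumps 5 from row 2; 5 starts row 3. P = [[1, 4, 6, 8, 9], [2], [5]].
Insert 3: 3 bumps 4 from row 1; 4 appends to row 2. P = [[1, 3, 6, 8, 9], [2, 4], [5]].
Insert 7: 7 bumps 8 from row 1; 8 appends to row 2. P = [[1, 3, 6, 7, 9], [2, 4, 8], [5]].

So P = [[1, 3, 6, 7, 9], [2, 4, 8], [5]].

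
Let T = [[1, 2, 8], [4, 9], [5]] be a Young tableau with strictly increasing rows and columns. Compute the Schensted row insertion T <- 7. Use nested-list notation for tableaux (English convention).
[[1, 2, 7], [4, 8], [5, 9]]

In row 1, 7 replaces 8 (the leftmost entry greater than 7); 8 is bumped to row 2. In row 2, 8 replaces 9 (the leftmost entry greater than 8); 9 is bumped to row 3. 9 is appended to row 3. The new tableau is [[1, 2, 7], [4, 8], [5, 9]].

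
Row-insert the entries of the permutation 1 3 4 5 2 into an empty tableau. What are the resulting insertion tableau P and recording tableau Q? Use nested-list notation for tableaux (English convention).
P = [[1, 2, 4, 5], [3]], Q = [[1, 2, 3, 4], [5]]

Insert each entry of the permutation into P by Schensted row insertion, recording in Q the position of each new cell.

Insert 1: appended to row 1. P = [[1]].
Insert 3: appended to row 1. P = [[1, 3]].
Insert 4: appended to row 1. P = [[1, 3, 4]].
Insert 5: appended to row 1. P = [[1, 3, 4, 5]].
Insert 2: 2 bumps 3 from row 1; 3 starts row 2. P = [[1, 2, 4, 5], [3]].

So P = [[1, 2, 4, 5], [3]], Q = [[1, 2, 3, 4], [5]].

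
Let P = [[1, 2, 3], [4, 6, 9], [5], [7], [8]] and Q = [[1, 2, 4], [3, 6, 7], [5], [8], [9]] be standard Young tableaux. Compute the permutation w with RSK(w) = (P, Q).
Reverse the RSK construction: for i from n down to 1, find the cell of Q containing i, remove the entry at that cell from P, and reverse-bump it up through P; the value ejected from row 1 is w(i).

Step i=9: Q has 9 at row 5, column 1; remove 8 from row 5 of P and reverse-bump: 8 enters row 4 and ejects 7; 7 enters row 3 and ejects 5; 5 enters row 2 and ejects 4; 4 enters row 1 and ejects 3. So w(9) = 3. P is now [[1, 2, 4], [5, 6, 9], [7], [8]].
Step i=8: Q has 8 at row 4, column 1; remove 8 from row 4 of P and reverse-bump: 8 enters row 3 and ejects 7; 7 enters row 2 and ejects 6; 6 enters row 1 and ejects 4. So w(8) = 4. P is now [[1, 2, 6], [5, 7, 9], [8]].
Step i=7: Q has 7 at row 2, column 3; remove 9 from row 2 of P and reverse-bump: 9 enters row 1 and ejects 6. So w(7) = 6. P is now [[1, 2, 9], [5, 7], [8]].
Step i=6: Q has 6 at row 2, column 2; remove 7 from row 2 of P and reverse-bump: 7 enters row 1 and ejects 2. So w(6) = 2. P is now [[1, 7, 9], [5], [8]].
Step i=5: Q has 5 at row 3, column 1; remove 8 from row 3 of P and reverse-bump: 8 enters row 2 and ejects 5; 5 enters row 1 and ejects 1. So w(5) = 1. P is now [[5, 7, 9], [8]].
Step i=4: Q has 4 at row 1, column 3; remove that cell from P, ejecting 9. So w(4) = 9. P is now [[5, 7], [8]].
Step i=3: Q has 3 at row 2, column 1; remove 8 from row 2 of P and reverse-bump: 8 enters row 1 and ejects 7. So w(3) = 7. P is now [[5, 8]].
Step i=2: Q has 2 at row 1, column 2; remove that cell from P, ejecting 8. So w(2) = 8. P is now [[5]].
Step i=1: Q has 1 at row 1, column 1; remove that cell from P, ejecting 5. So w(1) = 5. P is now [].

So w = 5 8 7 9 1 2 6 4 3.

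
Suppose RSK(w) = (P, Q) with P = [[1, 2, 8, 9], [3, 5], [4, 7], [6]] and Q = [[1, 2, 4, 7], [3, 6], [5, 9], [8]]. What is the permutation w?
Reverse the RSK construction: for i from n down to 1, find the cell of Q containing i, remove the entry at that cell from P, and reverse-bump it up through P; the value ejected from row 1 is w(i).

Step i=9: Q has 9 at row 3, column 2; remove 7 from row 3 of P and reverse-bump: 7 enters row 2 and ejects 5; 5 enters row 1 and ejects 2. So w(9) = 2. P is now [[1, 5, 8, 9], [3, 7], [4], [6]].
Step i=8: Q has 8 at row 4, column 1; remove 6 from row 4 of P and reverse-bump: 6 enters row 3 and ejects 4; 4 enters row 2 and ejects 3; 3 enters row 1 and ejects 1. So w(8) = 1. P is now [[3, 5, 8, 9], [4, 7], [6]].
Step i=7: Q has 7 at row 1, column 4; remove that cell from P, ejecting 9. So w(7) = 9. P is now [[3, 5, 8], [4, 7], [6]].
Step i=6: Q has 6 at row 2, column 2; remove 7 from row 2 of P and reverse-bump: 7 enters row 1 and ejects 5. So w(6) = 5. P is now [[3, 7, 8], [4], [6]].
Step i=5: Q has 5 at row 3, column 1; remove 6 from row 3 of P and reverse-bump: 6 enters row 2 and ejects 4; 4 enters row 1 and ejects 3. So w(5) = 3. P is now [[4, 7, 8], [6]].
Step i=4: Q has 4 at row 1, column 3; remove that cell from P, ejecting 8. So w(4) = 8. P is now [[4, 7], [6]].
Step i=3: Q has 3 at row 2, column 1; remove 6 from row 2 of P and reverse-bump: 6 enters row 1 and ejects 4. So w(3) = 4. P is now [[6, 7]].
Step i=2: Q has 2 at row 1, column 2; remove that cell from P, ejecting 7. So w(2) = 7. P is now [[6]].
Step i=1: Q has 1 at row 1, column 1; remove that cell from P, ejecting 6. So w(1) = 6. P is now [].

So w = 6 7 4 8 3 5 9 1 2.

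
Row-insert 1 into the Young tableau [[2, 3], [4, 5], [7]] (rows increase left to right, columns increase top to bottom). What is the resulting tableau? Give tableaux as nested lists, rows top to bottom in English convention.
In row 1, 1 replaces 2 (the leftmost entry greater than 1); 2 is bumped to row 2. In row 2, 2 replaces 4 (the leftmost entry greater than 2); 4 is bumped to row 3. In row 3, 4 replaces 7 (the leftmost entry greater than 4); 7 is bumped to row 4. 7 starts a new row 4. The new tableau is [[1, 3], [2, 5], [4], [7]].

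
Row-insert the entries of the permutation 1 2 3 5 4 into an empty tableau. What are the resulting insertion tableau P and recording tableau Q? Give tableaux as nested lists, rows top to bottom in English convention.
P = [[1, 2, 3, 4], [5]], Q = [[1, 2, 3, 4], [5]]

Insert each entry of the permutation into P by Schensted row insertion, recording in Q the position of each new cell.

Insert 1: appended to row 1. P = [[1]].
Insert 2: appended to row 1. P = [[1, 2]].
Insert 3: appended to row 1. P = [[1, 2, 3]].
Insert 5: appended to row 1. P = [[1, 2, 3, 5]].
Insert 4: 4 bumps 5 from row 1; 5 starts row 2. P = [[1, 2, 3, 4], [5]].

So P = [[1, 2, 3, 4], [5]], Q = [[1, 2, 3, 4], [5]].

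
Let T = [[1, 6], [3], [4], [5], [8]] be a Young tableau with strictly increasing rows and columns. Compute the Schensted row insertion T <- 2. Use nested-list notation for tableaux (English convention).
[[1, 2], [3, 6], [4], [5], [8]]

In row 1, 2 replaces 6 (the leftmost entry greater than 2); 6 is bumped to row 2. 6 is appended to row 2. The new tableau is [[1, 2], [3, 6], [4], [5], [8]].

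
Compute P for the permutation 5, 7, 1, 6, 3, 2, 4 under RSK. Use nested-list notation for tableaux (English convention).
P = [[1, 2, 4], [3, 6], [5], [7]]

After inserting 5: P = [[5]].
After inserting 7: P = [[5, 7]].
After inserting 1: P = [[1, 7], [5]].
After inserting 6: P = [[1, 6], [5, 7]].
After inserting 3: P = [[1, 3], [5, 6], [7]].
After inserting 2: P = [[1, 2], [3, 6], [5], [7]].
After inserting 4: P = [[1, 2, 4], [3, 6], [5], [7]].

So P = [[1, 2, 4], [3, 6], [5], [7]].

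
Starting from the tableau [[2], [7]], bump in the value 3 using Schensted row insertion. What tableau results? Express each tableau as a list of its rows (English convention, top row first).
3 is larger than every entry of row 1, so it is appended to row 1. The new tableau is [[2, 3], [7]].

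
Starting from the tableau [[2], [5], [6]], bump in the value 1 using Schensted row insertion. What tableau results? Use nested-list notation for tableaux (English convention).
In row 1, 1 replaces 2 (the leftmost entry greater than 1); 2 is bumped to row 2. In row 2, 2 replaces 5 (the leftmost entry greater than 2); 5 is bumped to row 3. In row 3, 5 replaces 6 (the leftmost entry greater than 5); 6 is bumped to row 4. 6 starts a new row 4. The new tableau is [[1], [2], [5], [6]].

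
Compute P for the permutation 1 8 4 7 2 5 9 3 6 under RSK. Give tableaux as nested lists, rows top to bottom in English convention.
P = [[1, 2, 3, 6], [4, 5, 9], [7], [8]]

Insert 1: appended to row 1. P = [[1]].
Insert 8: appended to row 1. P = [[1, 8]].
Insert 4: 4 bumps 8 from row 1; 8 starts row 2. P = [[1, 4], [8]].
Insert 7: appended to row 1. P = [[1, 4, 7], [8]].
Insert 2: 2 bumps 4 from row 1; 4 bumps 8 from row 2; 8 starts row 3. P = [[1, 2, 7], [4], [8]].
Insert 5: 5 bumps 7 from row 1; 7 appends to row 2. P = [[1, 2, 5], [4, 7], [8]].
Insert 9: appended to row 1. P = [[1, 2, 5, 9], [4, 7], [8]].
Insert 3: 3 bumps 5 from row 1; 5 bumps 7 from row 2; 7 bumps 8 from row 3; 8 starts row 4. P = [[1, 2, 3, 9], [4, 5], [7], [8]].
Insert 6: 6 bumps 9 from row 1; 9 appends to row 2. P = [[1, 2, 3, 6], [4, 5, 9], [7], [8]].

So P = [[1, 2, 3, 6], [4, 5, 9], [7], [8]].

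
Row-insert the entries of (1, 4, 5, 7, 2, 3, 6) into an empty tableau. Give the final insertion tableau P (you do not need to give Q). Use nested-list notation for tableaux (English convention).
Insert 1: appended to row 1. P = [[1]].
Insert 4: appended to row 1. P = [[1, 4]].
Insert 5: appended to row 1. P = [[1, 4, 5]].
Insert 7: appended to row 1. P = [[1, 4, 5, 7]].
Insert 2: 2 bumps 4 from row 1; 4 starts row 2. P = [[1, 2, 5, 7], [4]].
Insert 3: 3 bumps 5 from row 1; 5 appends to row 2. P = [[1, 2, 3, 7], [4, 5]].
Insert 6: 6 bumps 7 from row 1; 7 appends to row 2. P = [[1, 2, 3, 6], [4, 5, 7]].

So P = [[1, 2, 3, 6], [4, 5, 7]].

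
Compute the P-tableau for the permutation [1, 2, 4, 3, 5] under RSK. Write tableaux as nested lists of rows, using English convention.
Insert 1: appended to row 1. P = [[1]].
Insert 2: appended to row 1. P = [[1, 2]].
Insert 4: appended to row 1. P = [[1, 2, 4]].
Insert 3: 3 bumps 4 from row 1; 4 starts row 2. P = [[1, 2, 3], [4]].
Insert 5: appended to row 1. P = [[1, 2, 3, 5], [4]].

So P = [[1, 2, 3, 5], [4]].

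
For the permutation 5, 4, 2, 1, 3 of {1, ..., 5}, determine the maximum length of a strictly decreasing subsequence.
4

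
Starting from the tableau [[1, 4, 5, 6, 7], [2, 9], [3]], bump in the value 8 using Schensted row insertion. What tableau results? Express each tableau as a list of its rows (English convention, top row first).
8 is larger than every entry of row 1, so it is appended to row 1. The new tableau is [[1, 4, 5, 6, 7, 8], [2, 9], [3]].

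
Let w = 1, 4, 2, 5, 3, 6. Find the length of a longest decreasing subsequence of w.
2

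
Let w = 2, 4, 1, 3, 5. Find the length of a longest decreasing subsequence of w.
2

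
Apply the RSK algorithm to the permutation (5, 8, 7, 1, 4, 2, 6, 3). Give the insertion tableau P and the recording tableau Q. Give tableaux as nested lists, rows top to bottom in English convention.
Insert each entry of the permutation into P by Schensted row insertion, recording in Q the position of each new cell.

Insert 5: appended to row 1. P = [[5]].
Insert 8: appended to row 1. P = [[5, 8]].
Insert 7: 7 bumps 8 from row 1; 8 starts row 2. P = [[5, 7], [8]].
Insert 1: 1 bumps 5 from row 1; 5 bumps 8 from row 2; 8 starts row 3. P = [[1, 7], [5], [8]].
Insert 4: 4 bumps 7 from row 1; 7 appends to row 2. P = [[1, 4], [5, 7], [8]].
Insert 2: 2 bumps 4 from row 1; 4 bumps 5 from row 2; 5 bumps 8 from row 3; 8 starts row 4. P = [[1, 2], [4, 7], [5], [8]].
Insert 6: appended to row 1. P = [[1, 2, 6], [4, 7], [5], [8]].
Insert 3: 3 bumps 6 from row 1; 6 bumps 7 from row 2; 7 appends to row 3. P = [[1, 2, 3], [4, 6], [5, 7], [8]].

So P = [[1, 2, 3], [4, 6], [5, 7], [8]], Q = [[1, 2, 7], [3, 5], [4, 8], [6]].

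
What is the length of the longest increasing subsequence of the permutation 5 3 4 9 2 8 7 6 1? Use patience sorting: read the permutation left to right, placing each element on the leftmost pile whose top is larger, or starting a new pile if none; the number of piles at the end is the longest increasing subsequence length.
3

5: new pile. tops = [5]
3: onto pile 1 (replacing 5). tops = [3]
4: new pile. tops = [3, 4]
9: new pile. tops = [3, 4, 9]
2: onto pile 1 (replacing 3). tops = [2, 4, 9]
8: onto pile 3 (replacing 9). tops = [2, 4, 8]
7: onto pile 3 (replacing 8). tops = [2, 4, 7]
6: onto pile 3 (replacing 7). tops = [2, 4, 6]
1: onto pile 1 (replacing 2). tops = [1, 4, 6]

3 piles, so the longest increasing subsequence has length 3.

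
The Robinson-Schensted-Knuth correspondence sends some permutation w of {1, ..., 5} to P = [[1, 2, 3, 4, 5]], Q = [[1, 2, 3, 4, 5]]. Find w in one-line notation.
Reverse RSK: for i = n, n-1, ..., 1, locate i in Q, remove the corresponding corner cell from P, and reverse-bump its entry up through P; the value ejected from row 1 is w(i).

So w = 1 2 3 4 5.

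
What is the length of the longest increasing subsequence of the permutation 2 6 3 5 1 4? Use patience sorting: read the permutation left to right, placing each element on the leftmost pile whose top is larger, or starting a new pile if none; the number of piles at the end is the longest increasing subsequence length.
3

2: new pile. tops = [2]
6: new pile. tops = [2, 6]
3: onto pile 2 (replacing 6). tops = [2, 3]
5: new pile. tops = [2, 3, 5]
1: onto pile 1 (replacing 2). tops = [1, 3, 5]
4: onto pile 3 (replacing 5). tops = [1, 3, 4]

3 piles, so the longest increasing subsequence has length 3.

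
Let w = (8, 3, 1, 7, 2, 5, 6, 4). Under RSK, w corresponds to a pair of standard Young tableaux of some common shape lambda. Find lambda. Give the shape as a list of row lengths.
[4, 2, 1, 1]

Row-insert each entry into an empty tableau.

After inserting 8: P = [[8]].
After inserting 3: P = [[3], [8]].
After inserting 1: P = [[1], [3], [8]].
After inserting 7: P = [[1, 7], [3], [8]].
After inserting 2: P = [[1, 2], [3, 7], [8]].
After inserting 5: P = [[1, 2, 5], [3, 7], [8]].
After inserting 6: P = [[1, 2, 5, 6], [3, 7], [8]].
After inserting 4: P = [[1, 2, 4, 6], [3, 5], [7], [8]].

The final insertion tableau P = [[1, 2, 4, 6], [3, 5], [7], [8]] has shape [4, 2, 1, 1].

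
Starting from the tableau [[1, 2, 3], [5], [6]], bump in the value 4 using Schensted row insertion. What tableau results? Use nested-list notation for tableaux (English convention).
4 is larger than every entry of row 1, so it is appended to row 1. The new tableau is [[1, 2, 3, 4], [5], [6]].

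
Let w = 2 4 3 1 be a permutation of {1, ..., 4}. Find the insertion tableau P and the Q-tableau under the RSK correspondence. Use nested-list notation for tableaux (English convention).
Insert each entry of the permutation into P by Schensted row insertion, recording in Q the position of each new cell.

After inserting 2: P = [[2]].
After inserting 4: P = [[2, 4]].
After inserting 3: P = [[2, 3], [4]].
After inserting 1: P = [[1, 3], [2], [4]].

So P = [[1, 3], [2], [4]], Q = [[1, 2], [3], [4]].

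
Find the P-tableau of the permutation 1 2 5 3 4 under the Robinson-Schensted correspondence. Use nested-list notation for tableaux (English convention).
P = [[1, 2, 3, 4], [5]]

Insert 1: appended to row 1. P = [[1]].
Insert 2: appended to row 1. P = [[1, 2]].
Insert 5: appended to row 1. P = [[1, 2, 5]].
Insert 3: 3 bumps 5 from row 1; 5 starts row 2. P = [[1, 2, 3], [5]].
Insert 4: appended to row 1. P = [[1, 2, 3, 4], [5]].

So P = [[1, 2, 3, 4], [5]].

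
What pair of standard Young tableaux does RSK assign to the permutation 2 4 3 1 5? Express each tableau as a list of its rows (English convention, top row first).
P = [[1, 3, 5], [2], [4]], Q = [[1, 2, 5], [3], [4]]

Insert each entry of the permutation into P by Schensted row insertion, recording in Q the position of each new cell.

After inserting 2: P = [[2]].
After inserting 4: P = [[2, 4]].
After inserting 3: P = [[2, 3], [4]].
After inserting 1: P = [[1, 3], [2], [4]].
After inserting 5: P = [[1, 3, 5], [2], [4]].

So P = [[1, 3, 5], [2], [4]], Q = [[1, 2, 5], [3], [4]].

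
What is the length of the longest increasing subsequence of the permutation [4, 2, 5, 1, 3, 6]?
3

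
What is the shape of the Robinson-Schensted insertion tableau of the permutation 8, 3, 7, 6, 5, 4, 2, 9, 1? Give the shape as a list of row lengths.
[3, 1, 1, 1, 1, 1, 1]

Row-insert each entry into an empty tableau.

After inserting 8: P = [[8]].
After inserting 3: P = [[3], [8]].
After inserting 7: P = [[3, 7], [8]].
After inserting 6: P = [[3, 6], [7], [8]].
After inserting 5: P = [[3, 5], [6], [7], [8]].
After inserting 4: P = [[3, 4], [5], [6], [7], [8]].
After inserting 2: P = [[2, 4], [3], [5], [6], [7], [8]].
After inserting 9: P = [[2, 4, 9], [3], [5], [6], [7], [8]].
After inserting 1: P = [[1, 4, 9], [2], [3], [5], [6], [7], [8]].

The final insertion tableau P = [[1, 4, 9], [2], [3], [5], [6], [7], [8]] has shape [3, 1, 1, 1, 1, 1, 1].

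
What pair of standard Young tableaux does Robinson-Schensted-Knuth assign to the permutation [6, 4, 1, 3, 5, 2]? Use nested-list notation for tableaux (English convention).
Insert each entry of the permutation into P by Schensted row insertion, recording in Q the position of each new cell.

After inserting 6: P = [[6]].
After inserting 4: P = [[4], [6]].
After inserting 1: P = [[1], [4], [6]].
After inserting 3: P = [[1, 3], [4], [6]].
After inserting 5: P = [[1, 3, 5], [4], [6]].
After inserting 2: P = [[1, 2, 5], [3], [4], [6]].

So P = [[1, 2, 5], [3], [4], [6]], Q = [[1, 4, 5], [2], [3], [6]].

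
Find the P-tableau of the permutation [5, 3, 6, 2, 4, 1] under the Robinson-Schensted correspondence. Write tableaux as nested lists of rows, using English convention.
P = [[1, 4], [2, 6], [3], [5]]

Insert 5: appended to row 1. P = [[5]].
Insert 3: 3 bumps 5 from row 1; 5 starts row 2. P = [[3], [5]].
Insert 6: appended to row 1. P = [[3, 6], [5]].
Insert 2: 2 bumps 3 from row 1; 3 bumps 5 from row 2; 5 starts row 3. P = [[2, 6], [3], [5]].
Insert 4: 4 bumps 6 from row 1; 6 appends to row 2. P = [[2, 4], [3, 6], [5]].
Insert 1: 1 bumps 2 from row 1; 2 bumps 3 from row 2; 3 bumps 5 from row 3; 5 starts row 4. P = [[1, 4], [2, 6], [3], [5]].

So P = [[1, 4], [2, 6], [3], [5]].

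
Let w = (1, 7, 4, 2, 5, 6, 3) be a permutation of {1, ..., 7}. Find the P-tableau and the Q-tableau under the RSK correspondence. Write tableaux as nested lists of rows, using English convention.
P = [[1, 2, 3, 6], [4, 5], [7]], Q = [[1, 2, 5, 6], [3, 7], [4]]

Insert each entry of the permutation into P by Schensted row insertion, recording in Q the position of each new cell.

After inserting 1: P = [[1]].
After inserting 7: P = [[1, 7]].
After inserting 4: P = [[1, 4], [7]].
After inserting 2: P = [[1, 2], [4], [7]].
After inserting 5: P = [[1, 2, 5], [4], [7]].
After inserting 6: P = [[1, 2, 5, 6], [4], [7]].
After inserting 3: P = [[1, 2, 3, 6], [4, 5], [7]].

So P = [[1, 2, 3, 6], [4, 5], [7]], Q = [[1, 2, 5, 6], [3, 7], [4]].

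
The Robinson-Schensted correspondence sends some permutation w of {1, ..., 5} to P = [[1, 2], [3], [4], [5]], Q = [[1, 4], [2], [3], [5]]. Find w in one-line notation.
5 4 1 3 2

Reverse the RSK construction: for i from n down to 1, find the cell of Q containing i, remove the entry at that cell from P, and reverse-bump it up through P; the value ejected from row 1 is w(i).

Step i=5: Q has 5 at row 4, column 1; remove 5 from row 4 of P and reverse-bump: 5 enters row 3 and ejects 4; 4 enters row 2 and ejects 3; 3 enters row 1 and ejects 2. So w(5) = 2. P is now [[1, 3], [4], [5]].
Step i=4: Q has 4 at row 1, column 2; remove that cell from P, ejecting 3. So w(4) = 3. P is now [[1], [4], [5]].
Step i=3: Q has 3 at row 3, column 1; remove 5 from row 3 of P and reverse-bump: 5 enters row 2 and ejects 4; 4 enters row 1 and ejects 1. So w(3) = 1. P is now [[4], [5]].
Step i=2: Q has 2 at row 2, column 1; remove 5 from row 2 of P and reverse-bump: 5 enters row 1 and ejects 4. So w(2) = 4. P is now [[5]].
Step i=1: Q has 1 at row 1, column 1; remove that cell from P, ejecting 5. So w(1) = 5. P is now [].

So w = 5 4 1 3 2.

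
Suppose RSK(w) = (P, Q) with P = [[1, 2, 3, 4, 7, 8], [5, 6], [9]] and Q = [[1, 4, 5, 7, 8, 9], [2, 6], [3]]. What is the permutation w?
Reverse RSK: for i = n, n-1, ..., 1, locate i in Q, remove the corresponding corner cell from P, and reverse-bump its entry up through P; the value ejected from row 1 is w(i).

So w = 9 5 1 2 6 3 4 7 8.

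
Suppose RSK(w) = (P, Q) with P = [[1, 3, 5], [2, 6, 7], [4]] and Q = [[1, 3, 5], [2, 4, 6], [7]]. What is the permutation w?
4 2 6 3 7 5 1

Reverse the RSK construction: for i from n down to 1, find the cell of Q containing i, remove the entry at that cell from P, and reverse-bump it up through P; the value ejected from row 1 is w(i).

Step i=7: Q has 7 at row 3, column 1; remove 4 from row 3 of P and reverse-bump: 4 enters row 2 and ejects 2; 2 enters row 1 and ejects 1. So w(7) = 1. P is now [[2, 3, 5], [4, 6, 7]].
Step i=6: Q has 6 at row 2, column 3; remove 7 from row 2 of P and reverse-bump: 7 enters row 1 and ejects 5. So w(6) = 5. P is now [[2, 3, 7], [4, 6]].
Step i=5: Q has 5 at row 1, column 3; remove that cell from P, ejecting 7. So w(5) = 7. P is now [[2, 3], [4, 6]].
Step i=4: Q has 4 at row 2, column 2; remove 6 from row 2 of P and reverse-bump: 6 enters row 1 and ejects 3. So w(4) = 3. P is now [[2, 6], [4]].
Step i=3: Q has 3 at row 1, column 2; remove that cell from P, ejecting 6. So w(3) = 6. P is now [[2], [4]].
Step i=2: Q has 2 at row 2, column 1; remove 4 from row 2 of P and reverse-bump: 4 enters row 1 and ejects 2. So w(2) = 2. P is now [[4]].
Step i=1: Q has 1 at row 1, column 1; remove that cell from P, ejecting 4. So w(1) = 4. P is now [].

So w = 4 2 6 3 7 5 1.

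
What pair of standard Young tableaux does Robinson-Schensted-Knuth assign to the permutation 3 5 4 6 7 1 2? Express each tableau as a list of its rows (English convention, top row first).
P = [[1, 2, 6, 7], [3, 4], [5]], Q = [[1, 2, 4, 5], [3, 7], [6]]

Insert each entry of the permutation into P by Schensted row insertion, recording in Q the position of each new cell.

Insert 3: appended to row 1. P = [[3]].
Insert 5: appended to row 1. P = [[3, 5]].
Insert 4: 4 bumps 5 from row 1; 5 starts row 2. P = [[3, 4], [5]].
Insert 6: appended to row 1. P = [[3, 4, 6], [5]].
Insert 7: appended to row 1. P = [[3, 4, 6, 7], [5]].
Insert 1: 1 bumps 3 from row 1; 3 bumps 5 from row 2; 5 starts row 3. P = [[1, 4, 6, 7], [3], [5]].
Insert 2: 2 bumps 4 from row 1; 4 appends to row 2. P = [[1, 2, 6, 7], [3, 4], [5]].

So P = [[1, 2, 6, 7], [3, 4], [5]], Q = [[1, 2, 4, 5], [3, 7], [6]].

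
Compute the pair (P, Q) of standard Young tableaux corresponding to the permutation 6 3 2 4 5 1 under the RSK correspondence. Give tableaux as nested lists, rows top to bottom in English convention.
P = [[1, 4, 5], [2], [3], [6]], Q = [[1, 4, 5], [2], [3], [6]]

Insert each entry of the permutation into P by Schensted row insertion, recording in Q the position of each new cell.

Insert 6: appended to row 1. P = [[6]].
Insert 3: 3 bumps 6 from row 1; 6 starts row 2. P = [[3], [6]].
Insert 2: 2 bumps 3 from row 1; 3 bumps 6 from row 2; 6 starts row 3. P = [[2], [3], [6]].
Insert 4: appended to row 1. P = [[2, 4], [3], [6]].
Insert 5: appended to row 1. P = [[2, 4, 5], [3], [6]].
Insert 1: 1 bumps 2 from row 1; 2 bumps 3 from row 2; 3 bumps 6 from row 3; 6 starts row 4. P = [[1, 4, 5], [2], [3], [6]].

So P = [[1, 4, 5], [2], [3], [6]], Q = [[1, 4, 5], [2], [3], [6]].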